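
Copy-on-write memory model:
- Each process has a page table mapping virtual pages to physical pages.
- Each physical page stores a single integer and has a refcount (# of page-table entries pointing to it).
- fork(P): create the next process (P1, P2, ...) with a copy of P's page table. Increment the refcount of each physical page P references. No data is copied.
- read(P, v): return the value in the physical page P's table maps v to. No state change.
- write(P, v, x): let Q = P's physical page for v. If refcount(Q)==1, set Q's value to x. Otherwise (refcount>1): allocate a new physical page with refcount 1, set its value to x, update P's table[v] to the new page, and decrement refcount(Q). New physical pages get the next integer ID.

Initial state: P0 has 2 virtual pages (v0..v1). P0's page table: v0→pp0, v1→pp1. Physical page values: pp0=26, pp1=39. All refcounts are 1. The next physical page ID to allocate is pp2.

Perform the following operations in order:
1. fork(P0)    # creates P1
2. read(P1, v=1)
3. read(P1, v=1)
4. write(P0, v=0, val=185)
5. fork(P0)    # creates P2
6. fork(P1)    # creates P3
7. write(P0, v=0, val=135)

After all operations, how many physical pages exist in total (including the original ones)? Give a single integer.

Op 1: fork(P0) -> P1. 2 ppages; refcounts: pp0:2 pp1:2
Op 2: read(P1, v1) -> 39. No state change.
Op 3: read(P1, v1) -> 39. No state change.
Op 4: write(P0, v0, 185). refcount(pp0)=2>1 -> COPY to pp2. 3 ppages; refcounts: pp0:1 pp1:2 pp2:1
Op 5: fork(P0) -> P2. 3 ppages; refcounts: pp0:1 pp1:3 pp2:2
Op 6: fork(P1) -> P3. 3 ppages; refcounts: pp0:2 pp1:4 pp2:2
Op 7: write(P0, v0, 135). refcount(pp2)=2>1 -> COPY to pp3. 4 ppages; refcounts: pp0:2 pp1:4 pp2:1 pp3:1

Answer: 4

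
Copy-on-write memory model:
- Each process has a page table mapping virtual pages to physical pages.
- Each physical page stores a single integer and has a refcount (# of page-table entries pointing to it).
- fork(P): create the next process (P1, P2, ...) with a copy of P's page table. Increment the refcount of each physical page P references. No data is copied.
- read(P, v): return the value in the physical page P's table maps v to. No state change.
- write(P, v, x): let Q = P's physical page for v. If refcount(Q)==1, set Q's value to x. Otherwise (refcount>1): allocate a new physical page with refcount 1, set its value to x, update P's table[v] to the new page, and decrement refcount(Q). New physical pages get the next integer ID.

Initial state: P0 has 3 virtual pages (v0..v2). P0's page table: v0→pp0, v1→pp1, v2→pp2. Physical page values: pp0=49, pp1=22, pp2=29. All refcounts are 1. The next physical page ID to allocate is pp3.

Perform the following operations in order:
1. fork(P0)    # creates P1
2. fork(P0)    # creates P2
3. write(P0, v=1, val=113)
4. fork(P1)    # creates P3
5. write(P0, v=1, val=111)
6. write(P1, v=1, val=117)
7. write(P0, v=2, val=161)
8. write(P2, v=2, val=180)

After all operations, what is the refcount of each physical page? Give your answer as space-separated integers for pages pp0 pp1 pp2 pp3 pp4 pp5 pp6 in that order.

Answer: 4 2 2 1 1 1 1

Derivation:
Op 1: fork(P0) -> P1. 3 ppages; refcounts: pp0:2 pp1:2 pp2:2
Op 2: fork(P0) -> P2. 3 ppages; refcounts: pp0:3 pp1:3 pp2:3
Op 3: write(P0, v1, 113). refcount(pp1)=3>1 -> COPY to pp3. 4 ppages; refcounts: pp0:3 pp1:2 pp2:3 pp3:1
Op 4: fork(P1) -> P3. 4 ppages; refcounts: pp0:4 pp1:3 pp2:4 pp3:1
Op 5: write(P0, v1, 111). refcount(pp3)=1 -> write in place. 4 ppages; refcounts: pp0:4 pp1:3 pp2:4 pp3:1
Op 6: write(P1, v1, 117). refcount(pp1)=3>1 -> COPY to pp4. 5 ppages; refcounts: pp0:4 pp1:2 pp2:4 pp3:1 pp4:1
Op 7: write(P0, v2, 161). refcount(pp2)=4>1 -> COPY to pp5. 6 ppages; refcounts: pp0:4 pp1:2 pp2:3 pp3:1 pp4:1 pp5:1
Op 8: write(P2, v2, 180). refcount(pp2)=3>1 -> COPY to pp6. 7 ppages; refcounts: pp0:4 pp1:2 pp2:2 pp3:1 pp4:1 pp5:1 pp6:1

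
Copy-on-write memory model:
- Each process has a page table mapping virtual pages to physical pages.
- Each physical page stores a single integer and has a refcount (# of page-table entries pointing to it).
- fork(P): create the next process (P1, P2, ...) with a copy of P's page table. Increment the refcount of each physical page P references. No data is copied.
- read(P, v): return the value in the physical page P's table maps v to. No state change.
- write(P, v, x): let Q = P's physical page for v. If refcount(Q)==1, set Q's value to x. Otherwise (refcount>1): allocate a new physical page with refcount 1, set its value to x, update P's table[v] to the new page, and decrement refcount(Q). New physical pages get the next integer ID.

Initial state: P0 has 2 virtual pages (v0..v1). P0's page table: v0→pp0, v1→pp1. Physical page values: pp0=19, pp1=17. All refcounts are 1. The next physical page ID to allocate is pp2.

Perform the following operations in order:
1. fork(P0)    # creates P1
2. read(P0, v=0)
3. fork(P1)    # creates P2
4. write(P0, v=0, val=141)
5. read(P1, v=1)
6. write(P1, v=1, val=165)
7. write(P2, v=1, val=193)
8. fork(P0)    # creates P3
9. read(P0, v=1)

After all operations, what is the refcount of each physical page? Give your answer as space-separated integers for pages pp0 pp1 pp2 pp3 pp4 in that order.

Answer: 2 2 2 1 1

Derivation:
Op 1: fork(P0) -> P1. 2 ppages; refcounts: pp0:2 pp1:2
Op 2: read(P0, v0) -> 19. No state change.
Op 3: fork(P1) -> P2. 2 ppages; refcounts: pp0:3 pp1:3
Op 4: write(P0, v0, 141). refcount(pp0)=3>1 -> COPY to pp2. 3 ppages; refcounts: pp0:2 pp1:3 pp2:1
Op 5: read(P1, v1) -> 17. No state change.
Op 6: write(P1, v1, 165). refcount(pp1)=3>1 -> COPY to pp3. 4 ppages; refcounts: pp0:2 pp1:2 pp2:1 pp3:1
Op 7: write(P2, v1, 193). refcount(pp1)=2>1 -> COPY to pp4. 5 ppages; refcounts: pp0:2 pp1:1 pp2:1 pp3:1 pp4:1
Op 8: fork(P0) -> P3. 5 ppages; refcounts: pp0:2 pp1:2 pp2:2 pp3:1 pp4:1
Op 9: read(P0, v1) -> 17. No state change.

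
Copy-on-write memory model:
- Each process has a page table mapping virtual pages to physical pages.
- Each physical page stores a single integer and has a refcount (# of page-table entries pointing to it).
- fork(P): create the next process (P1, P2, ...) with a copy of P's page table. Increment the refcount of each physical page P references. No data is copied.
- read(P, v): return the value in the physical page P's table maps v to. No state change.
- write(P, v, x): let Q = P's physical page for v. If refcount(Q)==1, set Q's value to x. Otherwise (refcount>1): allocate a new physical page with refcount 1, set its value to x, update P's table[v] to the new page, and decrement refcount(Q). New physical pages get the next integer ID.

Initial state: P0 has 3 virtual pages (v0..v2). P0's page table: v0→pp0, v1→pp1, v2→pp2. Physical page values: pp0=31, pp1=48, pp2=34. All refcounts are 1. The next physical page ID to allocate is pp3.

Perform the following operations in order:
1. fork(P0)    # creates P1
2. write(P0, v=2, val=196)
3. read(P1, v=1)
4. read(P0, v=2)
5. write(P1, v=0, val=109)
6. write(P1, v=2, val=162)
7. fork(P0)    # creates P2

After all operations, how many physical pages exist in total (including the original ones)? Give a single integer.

Answer: 5

Derivation:
Op 1: fork(P0) -> P1. 3 ppages; refcounts: pp0:2 pp1:2 pp2:2
Op 2: write(P0, v2, 196). refcount(pp2)=2>1 -> COPY to pp3. 4 ppages; refcounts: pp0:2 pp1:2 pp2:1 pp3:1
Op 3: read(P1, v1) -> 48. No state change.
Op 4: read(P0, v2) -> 196. No state change.
Op 5: write(P1, v0, 109). refcount(pp0)=2>1 -> COPY to pp4. 5 ppages; refcounts: pp0:1 pp1:2 pp2:1 pp3:1 pp4:1
Op 6: write(P1, v2, 162). refcount(pp2)=1 -> write in place. 5 ppages; refcounts: pp0:1 pp1:2 pp2:1 pp3:1 pp4:1
Op 7: fork(P0) -> P2. 5 ppages; refcounts: pp0:2 pp1:3 pp2:1 pp3:2 pp4:1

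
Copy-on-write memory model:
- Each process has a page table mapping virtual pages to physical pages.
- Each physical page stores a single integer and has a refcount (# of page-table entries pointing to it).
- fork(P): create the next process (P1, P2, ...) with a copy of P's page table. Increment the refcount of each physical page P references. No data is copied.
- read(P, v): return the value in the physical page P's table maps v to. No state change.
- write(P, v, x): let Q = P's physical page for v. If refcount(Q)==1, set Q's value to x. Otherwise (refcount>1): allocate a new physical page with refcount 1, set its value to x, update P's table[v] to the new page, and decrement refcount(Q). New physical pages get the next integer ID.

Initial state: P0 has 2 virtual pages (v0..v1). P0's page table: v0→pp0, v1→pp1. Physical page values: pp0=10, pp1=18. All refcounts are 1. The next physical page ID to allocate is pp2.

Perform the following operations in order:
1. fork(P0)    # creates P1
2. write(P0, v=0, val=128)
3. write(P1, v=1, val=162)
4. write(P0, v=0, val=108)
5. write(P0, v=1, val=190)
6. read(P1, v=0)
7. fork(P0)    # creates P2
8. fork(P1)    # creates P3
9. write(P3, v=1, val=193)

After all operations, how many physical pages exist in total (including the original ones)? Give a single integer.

Op 1: fork(P0) -> P1. 2 ppages; refcounts: pp0:2 pp1:2
Op 2: write(P0, v0, 128). refcount(pp0)=2>1 -> COPY to pp2. 3 ppages; refcounts: pp0:1 pp1:2 pp2:1
Op 3: write(P1, v1, 162). refcount(pp1)=2>1 -> COPY to pp3. 4 ppages; refcounts: pp0:1 pp1:1 pp2:1 pp3:1
Op 4: write(P0, v0, 108). refcount(pp2)=1 -> write in place. 4 ppages; refcounts: pp0:1 pp1:1 pp2:1 pp3:1
Op 5: write(P0, v1, 190). refcount(pp1)=1 -> write in place. 4 ppages; refcounts: pp0:1 pp1:1 pp2:1 pp3:1
Op 6: read(P1, v0) -> 10. No state change.
Op 7: fork(P0) -> P2. 4 ppages; refcounts: pp0:1 pp1:2 pp2:2 pp3:1
Op 8: fork(P1) -> P3. 4 ppages; refcounts: pp0:2 pp1:2 pp2:2 pp3:2
Op 9: write(P3, v1, 193). refcount(pp3)=2>1 -> COPY to pp4. 5 ppages; refcounts: pp0:2 pp1:2 pp2:2 pp3:1 pp4:1

Answer: 5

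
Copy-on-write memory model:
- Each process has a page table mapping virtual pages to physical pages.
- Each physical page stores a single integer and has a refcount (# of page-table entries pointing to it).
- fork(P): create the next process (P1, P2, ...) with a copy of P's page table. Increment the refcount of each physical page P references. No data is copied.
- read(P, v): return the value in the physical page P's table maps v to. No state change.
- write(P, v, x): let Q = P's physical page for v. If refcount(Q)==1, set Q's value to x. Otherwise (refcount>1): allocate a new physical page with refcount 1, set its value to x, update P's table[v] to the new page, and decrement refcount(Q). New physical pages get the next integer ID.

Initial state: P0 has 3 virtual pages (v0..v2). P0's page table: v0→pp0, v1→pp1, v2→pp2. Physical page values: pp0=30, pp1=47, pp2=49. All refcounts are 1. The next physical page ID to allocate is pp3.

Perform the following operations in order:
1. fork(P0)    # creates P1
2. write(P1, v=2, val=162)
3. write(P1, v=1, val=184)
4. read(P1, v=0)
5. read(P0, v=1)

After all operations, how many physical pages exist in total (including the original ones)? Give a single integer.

Answer: 5

Derivation:
Op 1: fork(P0) -> P1. 3 ppages; refcounts: pp0:2 pp1:2 pp2:2
Op 2: write(P1, v2, 162). refcount(pp2)=2>1 -> COPY to pp3. 4 ppages; refcounts: pp0:2 pp1:2 pp2:1 pp3:1
Op 3: write(P1, v1, 184). refcount(pp1)=2>1 -> COPY to pp4. 5 ppages; refcounts: pp0:2 pp1:1 pp2:1 pp3:1 pp4:1
Op 4: read(P1, v0) -> 30. No state change.
Op 5: read(P0, v1) -> 47. No state change.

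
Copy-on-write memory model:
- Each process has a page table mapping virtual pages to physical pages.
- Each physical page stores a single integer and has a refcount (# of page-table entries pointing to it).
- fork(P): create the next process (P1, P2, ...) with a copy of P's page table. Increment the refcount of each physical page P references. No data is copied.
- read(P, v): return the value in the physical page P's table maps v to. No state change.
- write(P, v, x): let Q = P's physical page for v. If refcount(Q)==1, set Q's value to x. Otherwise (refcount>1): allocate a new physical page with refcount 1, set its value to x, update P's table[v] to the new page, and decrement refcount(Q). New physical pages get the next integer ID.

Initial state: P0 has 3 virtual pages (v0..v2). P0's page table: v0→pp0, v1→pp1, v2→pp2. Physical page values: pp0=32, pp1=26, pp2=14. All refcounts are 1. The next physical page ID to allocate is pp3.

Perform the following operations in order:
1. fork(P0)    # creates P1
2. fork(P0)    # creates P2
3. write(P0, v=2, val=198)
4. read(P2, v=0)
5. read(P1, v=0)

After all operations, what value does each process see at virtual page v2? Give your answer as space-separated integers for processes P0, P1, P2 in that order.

Answer: 198 14 14

Derivation:
Op 1: fork(P0) -> P1. 3 ppages; refcounts: pp0:2 pp1:2 pp2:2
Op 2: fork(P0) -> P2. 3 ppages; refcounts: pp0:3 pp1:3 pp2:3
Op 3: write(P0, v2, 198). refcount(pp2)=3>1 -> COPY to pp3. 4 ppages; refcounts: pp0:3 pp1:3 pp2:2 pp3:1
Op 4: read(P2, v0) -> 32. No state change.
Op 5: read(P1, v0) -> 32. No state change.
P0: v2 -> pp3 = 198
P1: v2 -> pp2 = 14
P2: v2 -> pp2 = 14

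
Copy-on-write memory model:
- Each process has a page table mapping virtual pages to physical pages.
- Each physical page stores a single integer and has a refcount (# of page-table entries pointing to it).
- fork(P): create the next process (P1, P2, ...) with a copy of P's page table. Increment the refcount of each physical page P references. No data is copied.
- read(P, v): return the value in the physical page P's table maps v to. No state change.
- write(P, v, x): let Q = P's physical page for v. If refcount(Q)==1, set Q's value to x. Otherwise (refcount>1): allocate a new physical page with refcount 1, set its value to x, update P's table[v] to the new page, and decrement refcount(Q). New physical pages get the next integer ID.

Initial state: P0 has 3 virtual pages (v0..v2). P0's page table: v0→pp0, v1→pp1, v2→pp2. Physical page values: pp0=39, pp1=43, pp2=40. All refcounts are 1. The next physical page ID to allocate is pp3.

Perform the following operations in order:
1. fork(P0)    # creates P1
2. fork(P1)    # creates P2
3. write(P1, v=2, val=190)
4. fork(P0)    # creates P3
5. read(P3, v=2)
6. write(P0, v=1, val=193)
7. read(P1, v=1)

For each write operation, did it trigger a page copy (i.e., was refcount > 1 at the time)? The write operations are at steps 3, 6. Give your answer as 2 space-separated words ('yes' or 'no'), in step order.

Op 1: fork(P0) -> P1. 3 ppages; refcounts: pp0:2 pp1:2 pp2:2
Op 2: fork(P1) -> P2. 3 ppages; refcounts: pp0:3 pp1:3 pp2:3
Op 3: write(P1, v2, 190). refcount(pp2)=3>1 -> COPY to pp3. 4 ppages; refcounts: pp0:3 pp1:3 pp2:2 pp3:1
Op 4: fork(P0) -> P3. 4 ppages; refcounts: pp0:4 pp1:4 pp2:3 pp3:1
Op 5: read(P3, v2) -> 40. No state change.
Op 6: write(P0, v1, 193). refcount(pp1)=4>1 -> COPY to pp4. 5 ppages; refcounts: pp0:4 pp1:3 pp2:3 pp3:1 pp4:1
Op 7: read(P1, v1) -> 43. No state change.

yes yes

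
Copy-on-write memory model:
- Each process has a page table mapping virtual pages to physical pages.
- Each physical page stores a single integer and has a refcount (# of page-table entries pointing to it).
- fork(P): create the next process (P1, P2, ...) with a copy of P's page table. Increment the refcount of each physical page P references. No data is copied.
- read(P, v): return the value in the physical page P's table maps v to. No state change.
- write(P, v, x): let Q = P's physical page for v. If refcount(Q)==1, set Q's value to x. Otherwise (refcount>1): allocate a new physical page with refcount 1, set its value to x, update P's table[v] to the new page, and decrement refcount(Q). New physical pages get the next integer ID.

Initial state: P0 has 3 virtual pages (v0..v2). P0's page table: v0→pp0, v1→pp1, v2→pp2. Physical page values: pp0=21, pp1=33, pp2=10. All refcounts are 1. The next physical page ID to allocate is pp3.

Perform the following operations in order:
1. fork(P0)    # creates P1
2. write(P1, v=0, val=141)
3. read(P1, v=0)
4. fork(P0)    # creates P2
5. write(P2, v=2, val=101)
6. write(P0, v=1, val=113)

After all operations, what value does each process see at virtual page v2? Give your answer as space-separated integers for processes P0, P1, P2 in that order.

Answer: 10 10 101

Derivation:
Op 1: fork(P0) -> P1. 3 ppages; refcounts: pp0:2 pp1:2 pp2:2
Op 2: write(P1, v0, 141). refcount(pp0)=2>1 -> COPY to pp3. 4 ppages; refcounts: pp0:1 pp1:2 pp2:2 pp3:1
Op 3: read(P1, v0) -> 141. No state change.
Op 4: fork(P0) -> P2. 4 ppages; refcounts: pp0:2 pp1:3 pp2:3 pp3:1
Op 5: write(P2, v2, 101). refcount(pp2)=3>1 -> COPY to pp4. 5 ppages; refcounts: pp0:2 pp1:3 pp2:2 pp3:1 pp4:1
Op 6: write(P0, v1, 113). refcount(pp1)=3>1 -> COPY to pp5. 6 ppages; refcounts: pp0:2 pp1:2 pp2:2 pp3:1 pp4:1 pp5:1
P0: v2 -> pp2 = 10
P1: v2 -> pp2 = 10
P2: v2 -> pp4 = 101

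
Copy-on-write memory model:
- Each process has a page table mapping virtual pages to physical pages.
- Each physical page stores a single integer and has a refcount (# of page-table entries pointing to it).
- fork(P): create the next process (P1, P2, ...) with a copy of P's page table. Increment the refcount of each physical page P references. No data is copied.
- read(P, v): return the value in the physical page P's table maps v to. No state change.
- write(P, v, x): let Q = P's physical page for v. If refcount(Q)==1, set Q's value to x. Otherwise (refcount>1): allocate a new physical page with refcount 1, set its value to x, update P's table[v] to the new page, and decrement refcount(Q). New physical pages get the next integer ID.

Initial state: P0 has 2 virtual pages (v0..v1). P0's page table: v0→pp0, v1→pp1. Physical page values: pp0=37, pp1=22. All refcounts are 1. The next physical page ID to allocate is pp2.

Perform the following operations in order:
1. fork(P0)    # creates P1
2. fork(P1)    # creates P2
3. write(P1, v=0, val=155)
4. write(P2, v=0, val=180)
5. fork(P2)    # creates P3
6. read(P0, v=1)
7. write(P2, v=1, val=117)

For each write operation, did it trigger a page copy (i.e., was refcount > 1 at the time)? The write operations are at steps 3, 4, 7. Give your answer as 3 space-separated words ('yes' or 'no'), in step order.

Op 1: fork(P0) -> P1. 2 ppages; refcounts: pp0:2 pp1:2
Op 2: fork(P1) -> P2. 2 ppages; refcounts: pp0:3 pp1:3
Op 3: write(P1, v0, 155). refcount(pp0)=3>1 -> COPY to pp2. 3 ppages; refcounts: pp0:2 pp1:3 pp2:1
Op 4: write(P2, v0, 180). refcount(pp0)=2>1 -> COPY to pp3. 4 ppages; refcounts: pp0:1 pp1:3 pp2:1 pp3:1
Op 5: fork(P2) -> P3. 4 ppages; refcounts: pp0:1 pp1:4 pp2:1 pp3:2
Op 6: read(P0, v1) -> 22. No state change.
Op 7: write(P2, v1, 117). refcount(pp1)=4>1 -> COPY to pp4. 5 ppages; refcounts: pp0:1 pp1:3 pp2:1 pp3:2 pp4:1

yes yes yes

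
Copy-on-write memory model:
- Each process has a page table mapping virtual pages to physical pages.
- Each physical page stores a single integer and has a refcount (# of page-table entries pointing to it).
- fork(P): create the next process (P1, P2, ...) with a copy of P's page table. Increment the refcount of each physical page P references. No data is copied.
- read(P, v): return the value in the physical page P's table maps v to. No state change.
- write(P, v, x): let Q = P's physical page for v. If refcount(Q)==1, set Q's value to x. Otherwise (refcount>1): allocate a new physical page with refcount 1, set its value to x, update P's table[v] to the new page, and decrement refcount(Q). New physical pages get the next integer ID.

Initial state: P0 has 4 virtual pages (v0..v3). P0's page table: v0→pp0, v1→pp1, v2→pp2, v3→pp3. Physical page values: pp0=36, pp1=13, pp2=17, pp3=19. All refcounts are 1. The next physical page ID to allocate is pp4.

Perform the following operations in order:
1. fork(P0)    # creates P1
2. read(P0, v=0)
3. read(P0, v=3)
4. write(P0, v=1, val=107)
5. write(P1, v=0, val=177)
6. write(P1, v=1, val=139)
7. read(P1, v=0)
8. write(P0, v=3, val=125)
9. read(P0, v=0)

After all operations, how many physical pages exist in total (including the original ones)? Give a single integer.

Op 1: fork(P0) -> P1. 4 ppages; refcounts: pp0:2 pp1:2 pp2:2 pp3:2
Op 2: read(P0, v0) -> 36. No state change.
Op 3: read(P0, v3) -> 19. No state change.
Op 4: write(P0, v1, 107). refcount(pp1)=2>1 -> COPY to pp4. 5 ppages; refcounts: pp0:2 pp1:1 pp2:2 pp3:2 pp4:1
Op 5: write(P1, v0, 177). refcount(pp0)=2>1 -> COPY to pp5. 6 ppages; refcounts: pp0:1 pp1:1 pp2:2 pp3:2 pp4:1 pp5:1
Op 6: write(P1, v1, 139). refcount(pp1)=1 -> write in place. 6 ppages; refcounts: pp0:1 pp1:1 pp2:2 pp3:2 pp4:1 pp5:1
Op 7: read(P1, v0) -> 177. No state change.
Op 8: write(P0, v3, 125). refcount(pp3)=2>1 -> COPY to pp6. 7 ppages; refcounts: pp0:1 pp1:1 pp2:2 pp3:1 pp4:1 pp5:1 pp6:1
Op 9: read(P0, v0) -> 36. No state change.

Answer: 7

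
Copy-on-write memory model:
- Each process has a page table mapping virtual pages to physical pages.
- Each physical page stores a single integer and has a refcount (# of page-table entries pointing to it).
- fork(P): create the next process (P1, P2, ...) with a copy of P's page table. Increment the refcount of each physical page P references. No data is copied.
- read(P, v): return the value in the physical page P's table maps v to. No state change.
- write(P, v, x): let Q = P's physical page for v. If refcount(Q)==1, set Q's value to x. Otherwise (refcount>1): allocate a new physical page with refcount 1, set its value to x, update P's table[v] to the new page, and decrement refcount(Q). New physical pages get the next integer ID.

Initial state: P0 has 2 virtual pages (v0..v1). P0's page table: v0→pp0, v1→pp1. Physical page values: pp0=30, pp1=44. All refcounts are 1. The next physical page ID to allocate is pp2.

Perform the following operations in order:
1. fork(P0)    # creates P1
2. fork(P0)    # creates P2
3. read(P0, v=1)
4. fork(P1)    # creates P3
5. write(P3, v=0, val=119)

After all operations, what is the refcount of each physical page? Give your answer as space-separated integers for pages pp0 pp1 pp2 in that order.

Op 1: fork(P0) -> P1. 2 ppages; refcounts: pp0:2 pp1:2
Op 2: fork(P0) -> P2. 2 ppages; refcounts: pp0:3 pp1:3
Op 3: read(P0, v1) -> 44. No state change.
Op 4: fork(P1) -> P3. 2 ppages; refcounts: pp0:4 pp1:4
Op 5: write(P3, v0, 119). refcount(pp0)=4>1 -> COPY to pp2. 3 ppages; refcounts: pp0:3 pp1:4 pp2:1

Answer: 3 4 1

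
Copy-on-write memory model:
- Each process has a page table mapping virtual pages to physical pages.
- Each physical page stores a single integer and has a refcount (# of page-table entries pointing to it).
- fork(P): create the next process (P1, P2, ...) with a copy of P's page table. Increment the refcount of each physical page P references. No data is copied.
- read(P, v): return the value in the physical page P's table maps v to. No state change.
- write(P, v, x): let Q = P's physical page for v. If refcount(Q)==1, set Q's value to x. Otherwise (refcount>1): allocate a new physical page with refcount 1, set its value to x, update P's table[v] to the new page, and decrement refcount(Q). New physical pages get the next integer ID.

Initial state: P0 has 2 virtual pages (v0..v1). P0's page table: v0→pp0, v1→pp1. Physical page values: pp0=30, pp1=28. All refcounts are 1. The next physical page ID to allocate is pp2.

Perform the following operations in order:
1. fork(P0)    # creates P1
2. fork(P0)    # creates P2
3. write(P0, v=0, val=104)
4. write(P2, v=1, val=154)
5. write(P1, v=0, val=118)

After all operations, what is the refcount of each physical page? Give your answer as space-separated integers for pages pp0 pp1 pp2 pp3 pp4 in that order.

Answer: 1 2 1 1 1

Derivation:
Op 1: fork(P0) -> P1. 2 ppages; refcounts: pp0:2 pp1:2
Op 2: fork(P0) -> P2. 2 ppages; refcounts: pp0:3 pp1:3
Op 3: write(P0, v0, 104). refcount(pp0)=3>1 -> COPY to pp2. 3 ppages; refcounts: pp0:2 pp1:3 pp2:1
Op 4: write(P2, v1, 154). refcount(pp1)=3>1 -> COPY to pp3. 4 ppages; refcounts: pp0:2 pp1:2 pp2:1 pp3:1
Op 5: write(P1, v0, 118). refcount(pp0)=2>1 -> COPY to pp4. 5 ppages; refcounts: pp0:1 pp1:2 pp2:1 pp3:1 pp4:1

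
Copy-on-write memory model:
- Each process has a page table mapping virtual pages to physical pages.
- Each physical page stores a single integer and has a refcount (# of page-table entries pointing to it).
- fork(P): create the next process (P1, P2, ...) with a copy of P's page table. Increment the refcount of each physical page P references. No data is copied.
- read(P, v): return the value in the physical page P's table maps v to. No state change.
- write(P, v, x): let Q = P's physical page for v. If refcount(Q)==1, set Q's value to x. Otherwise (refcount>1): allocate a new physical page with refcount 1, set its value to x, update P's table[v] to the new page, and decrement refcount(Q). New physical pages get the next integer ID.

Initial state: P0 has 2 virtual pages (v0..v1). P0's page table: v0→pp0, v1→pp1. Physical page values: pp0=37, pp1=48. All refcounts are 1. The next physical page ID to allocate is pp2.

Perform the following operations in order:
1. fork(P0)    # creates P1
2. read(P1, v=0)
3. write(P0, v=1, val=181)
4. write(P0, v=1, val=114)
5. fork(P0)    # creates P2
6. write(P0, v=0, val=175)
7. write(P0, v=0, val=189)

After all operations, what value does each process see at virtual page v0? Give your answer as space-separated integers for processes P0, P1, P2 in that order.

Answer: 189 37 37

Derivation:
Op 1: fork(P0) -> P1. 2 ppages; refcounts: pp0:2 pp1:2
Op 2: read(P1, v0) -> 37. No state change.
Op 3: write(P0, v1, 181). refcount(pp1)=2>1 -> COPY to pp2. 3 ppages; refcounts: pp0:2 pp1:1 pp2:1
Op 4: write(P0, v1, 114). refcount(pp2)=1 -> write in place. 3 ppages; refcounts: pp0:2 pp1:1 pp2:1
Op 5: fork(P0) -> P2. 3 ppages; refcounts: pp0:3 pp1:1 pp2:2
Op 6: write(P0, v0, 175). refcount(pp0)=3>1 -> COPY to pp3. 4 ppages; refcounts: pp0:2 pp1:1 pp2:2 pp3:1
Op 7: write(P0, v0, 189). refcount(pp3)=1 -> write in place. 4 ppages; refcounts: pp0:2 pp1:1 pp2:2 pp3:1
P0: v0 -> pp3 = 189
P1: v0 -> pp0 = 37
P2: v0 -> pp0 = 37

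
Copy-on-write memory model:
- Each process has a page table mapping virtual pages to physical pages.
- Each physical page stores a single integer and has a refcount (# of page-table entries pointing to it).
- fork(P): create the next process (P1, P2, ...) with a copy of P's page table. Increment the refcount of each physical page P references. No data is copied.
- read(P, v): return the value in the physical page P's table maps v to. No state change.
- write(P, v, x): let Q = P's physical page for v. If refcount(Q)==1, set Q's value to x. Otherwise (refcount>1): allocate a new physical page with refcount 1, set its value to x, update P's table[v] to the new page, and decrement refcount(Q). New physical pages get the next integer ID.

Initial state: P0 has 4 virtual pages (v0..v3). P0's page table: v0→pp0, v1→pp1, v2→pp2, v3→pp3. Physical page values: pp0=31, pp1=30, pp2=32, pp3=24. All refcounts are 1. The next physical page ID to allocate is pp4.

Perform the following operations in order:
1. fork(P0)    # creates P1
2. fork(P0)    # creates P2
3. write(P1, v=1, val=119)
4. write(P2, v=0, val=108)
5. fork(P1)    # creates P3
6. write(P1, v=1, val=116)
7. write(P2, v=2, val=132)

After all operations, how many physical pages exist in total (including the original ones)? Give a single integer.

Op 1: fork(P0) -> P1. 4 ppages; refcounts: pp0:2 pp1:2 pp2:2 pp3:2
Op 2: fork(P0) -> P2. 4 ppages; refcounts: pp0:3 pp1:3 pp2:3 pp3:3
Op 3: write(P1, v1, 119). refcount(pp1)=3>1 -> COPY to pp4. 5 ppages; refcounts: pp0:3 pp1:2 pp2:3 pp3:3 pp4:1
Op 4: write(P2, v0, 108). refcount(pp0)=3>1 -> COPY to pp5. 6 ppages; refcounts: pp0:2 pp1:2 pp2:3 pp3:3 pp4:1 pp5:1
Op 5: fork(P1) -> P3. 6 ppages; refcounts: pp0:3 pp1:2 pp2:4 pp3:4 pp4:2 pp5:1
Op 6: write(P1, v1, 116). refcount(pp4)=2>1 -> COPY to pp6. 7 ppages; refcounts: pp0:3 pp1:2 pp2:4 pp3:4 pp4:1 pp5:1 pp6:1
Op 7: write(P2, v2, 132). refcount(pp2)=4>1 -> COPY to pp7. 8 ppages; refcounts: pp0:3 pp1:2 pp2:3 pp3:4 pp4:1 pp5:1 pp6:1 pp7:1

Answer: 8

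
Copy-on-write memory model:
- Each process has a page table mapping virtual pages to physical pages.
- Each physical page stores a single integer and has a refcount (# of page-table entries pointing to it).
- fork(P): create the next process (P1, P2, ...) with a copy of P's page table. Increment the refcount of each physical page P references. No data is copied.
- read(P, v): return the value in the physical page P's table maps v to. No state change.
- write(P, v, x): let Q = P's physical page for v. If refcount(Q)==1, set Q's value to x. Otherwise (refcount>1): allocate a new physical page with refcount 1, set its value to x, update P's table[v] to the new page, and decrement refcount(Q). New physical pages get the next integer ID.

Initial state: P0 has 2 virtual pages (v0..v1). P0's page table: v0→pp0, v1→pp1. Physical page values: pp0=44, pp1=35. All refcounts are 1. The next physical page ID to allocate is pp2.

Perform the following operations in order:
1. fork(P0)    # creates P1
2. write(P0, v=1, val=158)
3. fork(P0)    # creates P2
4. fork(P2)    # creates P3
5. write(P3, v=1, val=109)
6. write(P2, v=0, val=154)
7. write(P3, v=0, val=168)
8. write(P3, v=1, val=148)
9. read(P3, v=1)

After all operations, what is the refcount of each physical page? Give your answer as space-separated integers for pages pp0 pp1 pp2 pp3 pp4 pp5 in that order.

Op 1: fork(P0) -> P1. 2 ppages; refcounts: pp0:2 pp1:2
Op 2: write(P0, v1, 158). refcount(pp1)=2>1 -> COPY to pp2. 3 ppages; refcounts: pp0:2 pp1:1 pp2:1
Op 3: fork(P0) -> P2. 3 ppages; refcounts: pp0:3 pp1:1 pp2:2
Op 4: fork(P2) -> P3. 3 ppages; refcounts: pp0:4 pp1:1 pp2:3
Op 5: write(P3, v1, 109). refcount(pp2)=3>1 -> COPY to pp3. 4 ppages; refcounts: pp0:4 pp1:1 pp2:2 pp3:1
Op 6: write(P2, v0, 154). refcount(pp0)=4>1 -> COPY to pp4. 5 ppages; refcounts: pp0:3 pp1:1 pp2:2 pp3:1 pp4:1
Op 7: write(P3, v0, 168). refcount(pp0)=3>1 -> COPY to pp5. 6 ppages; refcounts: pp0:2 pp1:1 pp2:2 pp3:1 pp4:1 pp5:1
Op 8: write(P3, v1, 148). refcount(pp3)=1 -> write in place. 6 ppages; refcounts: pp0:2 pp1:1 pp2:2 pp3:1 pp4:1 pp5:1
Op 9: read(P3, v1) -> 148. No state change.

Answer: 2 1 2 1 1 1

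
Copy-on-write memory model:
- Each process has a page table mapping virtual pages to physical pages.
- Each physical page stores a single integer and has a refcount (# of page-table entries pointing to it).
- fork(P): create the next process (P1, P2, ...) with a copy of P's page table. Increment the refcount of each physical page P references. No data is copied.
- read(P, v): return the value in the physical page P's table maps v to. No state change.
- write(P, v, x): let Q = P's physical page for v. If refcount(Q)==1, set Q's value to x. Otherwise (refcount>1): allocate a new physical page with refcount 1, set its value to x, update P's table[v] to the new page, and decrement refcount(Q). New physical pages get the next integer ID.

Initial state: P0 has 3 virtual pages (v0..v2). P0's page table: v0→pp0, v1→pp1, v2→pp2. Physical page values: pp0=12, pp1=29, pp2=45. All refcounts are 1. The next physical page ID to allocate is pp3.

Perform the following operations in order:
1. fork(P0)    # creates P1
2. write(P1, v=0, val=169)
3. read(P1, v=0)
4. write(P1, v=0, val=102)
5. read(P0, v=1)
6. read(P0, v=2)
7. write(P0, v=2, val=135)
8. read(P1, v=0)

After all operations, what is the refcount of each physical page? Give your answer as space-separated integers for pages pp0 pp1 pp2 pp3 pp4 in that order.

Op 1: fork(P0) -> P1. 3 ppages; refcounts: pp0:2 pp1:2 pp2:2
Op 2: write(P1, v0, 169). refcount(pp0)=2>1 -> COPY to pp3. 4 ppages; refcounts: pp0:1 pp1:2 pp2:2 pp3:1
Op 3: read(P1, v0) -> 169. No state change.
Op 4: write(P1, v0, 102). refcount(pp3)=1 -> write in place. 4 ppages; refcounts: pp0:1 pp1:2 pp2:2 pp3:1
Op 5: read(P0, v1) -> 29. No state change.
Op 6: read(P0, v2) -> 45. No state change.
Op 7: write(P0, v2, 135). refcount(pp2)=2>1 -> COPY to pp4. 5 ppages; refcounts: pp0:1 pp1:2 pp2:1 pp3:1 pp4:1
Op 8: read(P1, v0) -> 102. No state change.

Answer: 1 2 1 1 1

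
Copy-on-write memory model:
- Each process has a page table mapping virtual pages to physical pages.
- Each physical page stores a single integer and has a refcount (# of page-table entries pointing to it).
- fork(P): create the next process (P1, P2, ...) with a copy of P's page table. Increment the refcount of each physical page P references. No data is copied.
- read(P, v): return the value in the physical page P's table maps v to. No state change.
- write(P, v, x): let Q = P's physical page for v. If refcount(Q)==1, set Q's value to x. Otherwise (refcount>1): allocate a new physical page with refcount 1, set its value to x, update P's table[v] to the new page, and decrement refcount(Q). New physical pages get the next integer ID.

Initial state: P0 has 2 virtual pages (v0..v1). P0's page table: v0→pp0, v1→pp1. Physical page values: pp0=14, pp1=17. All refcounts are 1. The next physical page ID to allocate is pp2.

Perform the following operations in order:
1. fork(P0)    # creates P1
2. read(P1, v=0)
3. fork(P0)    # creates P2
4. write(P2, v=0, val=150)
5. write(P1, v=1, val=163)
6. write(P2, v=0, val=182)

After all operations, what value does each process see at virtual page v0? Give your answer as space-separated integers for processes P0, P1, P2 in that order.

Op 1: fork(P0) -> P1. 2 ppages; refcounts: pp0:2 pp1:2
Op 2: read(P1, v0) -> 14. No state change.
Op 3: fork(P0) -> P2. 2 ppages; refcounts: pp0:3 pp1:3
Op 4: write(P2, v0, 150). refcount(pp0)=3>1 -> COPY to pp2. 3 ppages; refcounts: pp0:2 pp1:3 pp2:1
Op 5: write(P1, v1, 163). refcount(pp1)=3>1 -> COPY to pp3. 4 ppages; refcounts: pp0:2 pp1:2 pp2:1 pp3:1
Op 6: write(P2, v0, 182). refcount(pp2)=1 -> write in place. 4 ppages; refcounts: pp0:2 pp1:2 pp2:1 pp3:1
P0: v0 -> pp0 = 14
P1: v0 -> pp0 = 14
P2: v0 -> pp2 = 182

Answer: 14 14 182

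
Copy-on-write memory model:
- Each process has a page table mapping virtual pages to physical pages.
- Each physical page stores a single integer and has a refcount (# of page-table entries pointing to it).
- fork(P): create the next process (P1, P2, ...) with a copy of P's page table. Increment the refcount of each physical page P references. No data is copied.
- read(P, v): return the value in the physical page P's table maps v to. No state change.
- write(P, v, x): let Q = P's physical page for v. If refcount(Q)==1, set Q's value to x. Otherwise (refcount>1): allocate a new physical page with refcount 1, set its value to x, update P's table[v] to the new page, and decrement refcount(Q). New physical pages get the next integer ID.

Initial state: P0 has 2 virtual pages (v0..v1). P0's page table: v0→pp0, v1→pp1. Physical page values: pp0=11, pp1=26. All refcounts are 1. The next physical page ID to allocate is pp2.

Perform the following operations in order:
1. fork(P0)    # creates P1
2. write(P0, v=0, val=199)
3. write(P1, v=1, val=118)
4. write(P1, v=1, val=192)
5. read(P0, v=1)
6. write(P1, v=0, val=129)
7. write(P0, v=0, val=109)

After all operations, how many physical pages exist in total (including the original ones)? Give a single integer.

Op 1: fork(P0) -> P1. 2 ppages; refcounts: pp0:2 pp1:2
Op 2: write(P0, v0, 199). refcount(pp0)=2>1 -> COPY to pp2. 3 ppages; refcounts: pp0:1 pp1:2 pp2:1
Op 3: write(P1, v1, 118). refcount(pp1)=2>1 -> COPY to pp3. 4 ppages; refcounts: pp0:1 pp1:1 pp2:1 pp3:1
Op 4: write(P1, v1, 192). refcount(pp3)=1 -> write in place. 4 ppages; refcounts: pp0:1 pp1:1 pp2:1 pp3:1
Op 5: read(P0, v1) -> 26. No state change.
Op 6: write(P1, v0, 129). refcount(pp0)=1 -> write in place. 4 ppages; refcounts: pp0:1 pp1:1 pp2:1 pp3:1
Op 7: write(P0, v0, 109). refcount(pp2)=1 -> write in place. 4 ppages; refcounts: pp0:1 pp1:1 pp2:1 pp3:1

Answer: 4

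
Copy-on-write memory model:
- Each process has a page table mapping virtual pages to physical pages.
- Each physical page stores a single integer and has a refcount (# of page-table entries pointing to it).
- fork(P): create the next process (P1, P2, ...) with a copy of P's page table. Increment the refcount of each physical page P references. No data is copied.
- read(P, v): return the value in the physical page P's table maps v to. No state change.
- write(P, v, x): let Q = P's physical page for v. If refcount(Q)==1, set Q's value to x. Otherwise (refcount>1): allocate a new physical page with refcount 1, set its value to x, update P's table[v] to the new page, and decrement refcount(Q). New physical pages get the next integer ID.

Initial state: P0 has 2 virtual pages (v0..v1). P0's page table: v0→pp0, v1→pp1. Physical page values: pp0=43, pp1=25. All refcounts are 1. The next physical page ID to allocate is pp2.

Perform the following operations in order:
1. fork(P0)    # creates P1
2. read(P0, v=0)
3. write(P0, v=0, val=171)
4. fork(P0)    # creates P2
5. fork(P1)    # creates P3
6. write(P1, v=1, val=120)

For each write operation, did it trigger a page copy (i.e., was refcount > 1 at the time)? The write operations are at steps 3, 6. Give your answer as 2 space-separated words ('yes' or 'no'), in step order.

Op 1: fork(P0) -> P1. 2 ppages; refcounts: pp0:2 pp1:2
Op 2: read(P0, v0) -> 43. No state change.
Op 3: write(P0, v0, 171). refcount(pp0)=2>1 -> COPY to pp2. 3 ppages; refcounts: pp0:1 pp1:2 pp2:1
Op 4: fork(P0) -> P2. 3 ppages; refcounts: pp0:1 pp1:3 pp2:2
Op 5: fork(P1) -> P3. 3 ppages; refcounts: pp0:2 pp1:4 pp2:2
Op 6: write(P1, v1, 120). refcount(pp1)=4>1 -> COPY to pp3. 4 ppages; refcounts: pp0:2 pp1:3 pp2:2 pp3:1

yes yes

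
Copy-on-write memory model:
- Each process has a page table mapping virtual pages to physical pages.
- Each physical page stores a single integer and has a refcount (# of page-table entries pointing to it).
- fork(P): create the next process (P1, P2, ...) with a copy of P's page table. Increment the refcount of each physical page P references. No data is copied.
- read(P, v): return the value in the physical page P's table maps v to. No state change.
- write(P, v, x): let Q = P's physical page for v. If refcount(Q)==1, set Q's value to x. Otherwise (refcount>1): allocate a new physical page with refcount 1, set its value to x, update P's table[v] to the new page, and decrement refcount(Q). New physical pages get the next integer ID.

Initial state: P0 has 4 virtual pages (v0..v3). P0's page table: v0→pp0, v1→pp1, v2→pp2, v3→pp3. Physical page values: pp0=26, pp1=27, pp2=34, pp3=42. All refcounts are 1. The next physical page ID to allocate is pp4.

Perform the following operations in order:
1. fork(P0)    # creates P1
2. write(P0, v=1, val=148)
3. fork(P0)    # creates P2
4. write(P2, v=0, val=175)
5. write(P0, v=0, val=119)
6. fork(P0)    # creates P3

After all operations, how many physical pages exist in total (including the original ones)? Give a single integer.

Op 1: fork(P0) -> P1. 4 ppages; refcounts: pp0:2 pp1:2 pp2:2 pp3:2
Op 2: write(P0, v1, 148). refcount(pp1)=2>1 -> COPY to pp4. 5 ppages; refcounts: pp0:2 pp1:1 pp2:2 pp3:2 pp4:1
Op 3: fork(P0) -> P2. 5 ppages; refcounts: pp0:3 pp1:1 pp2:3 pp3:3 pp4:2
Op 4: write(P2, v0, 175). refcount(pp0)=3>1 -> COPY to pp5. 6 ppages; refcounts: pp0:2 pp1:1 pp2:3 pp3:3 pp4:2 pp5:1
Op 5: write(P0, v0, 119). refcount(pp0)=2>1 -> COPY to pp6. 7 ppages; refcounts: pp0:1 pp1:1 pp2:3 pp3:3 pp4:2 pp5:1 pp6:1
Op 6: fork(P0) -> P3. 7 ppages; refcounts: pp0:1 pp1:1 pp2:4 pp3:4 pp4:3 pp5:1 pp6:2

Answer: 7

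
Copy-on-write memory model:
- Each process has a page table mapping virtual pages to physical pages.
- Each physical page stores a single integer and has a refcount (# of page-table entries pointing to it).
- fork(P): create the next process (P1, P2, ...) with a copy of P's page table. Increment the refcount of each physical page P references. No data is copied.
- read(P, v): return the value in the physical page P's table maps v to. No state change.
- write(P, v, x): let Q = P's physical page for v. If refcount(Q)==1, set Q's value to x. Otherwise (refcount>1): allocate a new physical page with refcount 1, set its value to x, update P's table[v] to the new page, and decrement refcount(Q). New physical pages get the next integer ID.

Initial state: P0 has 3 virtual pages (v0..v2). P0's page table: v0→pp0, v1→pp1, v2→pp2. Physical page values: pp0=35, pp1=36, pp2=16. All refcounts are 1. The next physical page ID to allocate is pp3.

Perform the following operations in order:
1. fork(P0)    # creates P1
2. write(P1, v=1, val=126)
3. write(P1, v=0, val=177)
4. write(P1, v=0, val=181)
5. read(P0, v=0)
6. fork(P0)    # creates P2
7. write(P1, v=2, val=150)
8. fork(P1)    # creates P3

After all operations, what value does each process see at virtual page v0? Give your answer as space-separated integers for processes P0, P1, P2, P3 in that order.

Op 1: fork(P0) -> P1. 3 ppages; refcounts: pp0:2 pp1:2 pp2:2
Op 2: write(P1, v1, 126). refcount(pp1)=2>1 -> COPY to pp3. 4 ppages; refcounts: pp0:2 pp1:1 pp2:2 pp3:1
Op 3: write(P1, v0, 177). refcount(pp0)=2>1 -> COPY to pp4. 5 ppages; refcounts: pp0:1 pp1:1 pp2:2 pp3:1 pp4:1
Op 4: write(P1, v0, 181). refcount(pp4)=1 -> write in place. 5 ppages; refcounts: pp0:1 pp1:1 pp2:2 pp3:1 pp4:1
Op 5: read(P0, v0) -> 35. No state change.
Op 6: fork(P0) -> P2. 5 ppages; refcounts: pp0:2 pp1:2 pp2:3 pp3:1 pp4:1
Op 7: write(P1, v2, 150). refcount(pp2)=3>1 -> COPY to pp5. 6 ppages; refcounts: pp0:2 pp1:2 pp2:2 pp3:1 pp4:1 pp5:1
Op 8: fork(P1) -> P3. 6 ppages; refcounts: pp0:2 pp1:2 pp2:2 pp3:2 pp4:2 pp5:2
P0: v0 -> pp0 = 35
P1: v0 -> pp4 = 181
P2: v0 -> pp0 = 35
P3: v0 -> pp4 = 181

Answer: 35 181 35 181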